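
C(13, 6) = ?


C(13,6) = 13!/(6! × 7!)
= 6227020800/(720 × 5040)
= 1716

C(13,6) = 1716


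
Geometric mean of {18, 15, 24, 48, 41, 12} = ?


Product = 18 × 15 × 24 × 48 × 41 × 12 = 153031680
GM = 153031680^(1/6) = 23.1276

GM = 23.1276


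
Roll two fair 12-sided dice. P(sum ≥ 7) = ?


Total outcomes = 12×12 = 144
Favorable (sum ≥ 7): 129
P = 129/144 = 0.8958

P = 0.8958


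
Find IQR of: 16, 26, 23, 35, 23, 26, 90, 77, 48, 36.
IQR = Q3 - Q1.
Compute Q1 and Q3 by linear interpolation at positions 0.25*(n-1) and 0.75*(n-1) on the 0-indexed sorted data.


Sorted: 16, 23, 23, 26, 26, 35, 36, 48, 77, 90
Q1 (25th %ile) = 23.7500
Q3 (75th %ile) = 45.0000
IQR = 45.0000 - 23.7500 = 21.2500

IQR = 21.2500


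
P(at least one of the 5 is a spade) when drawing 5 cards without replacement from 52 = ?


P(at least one) = 1 - P(none)
P(none) = (39/52) × (38/51) × (37/50) × (36/49) × (35/48) = 0.221534
P(at least one) = 1 - 0.221534 = 0.7785

P = 0.7785


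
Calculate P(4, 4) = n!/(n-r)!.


P(4,4) = 4!/0!
= 24/1
= 24

P(4,4) = 24


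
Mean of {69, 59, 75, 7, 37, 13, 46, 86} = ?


Sum = 69 + 59 + 75 + 7 + 37 + 13 + 46 + 86 = 392
n = 8
Mean = 392/8 = 49.0000

Mean = 49.0000


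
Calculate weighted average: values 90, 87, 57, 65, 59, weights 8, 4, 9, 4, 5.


Numerator = 90*8 + 87*4 + 57*9 + 65*4 + 59*5 = 2136
Denominator = 8 + 4 + 9 + 4 + 5 = 30
WM = 2136/30 = 71.2000

WM = 71.2000


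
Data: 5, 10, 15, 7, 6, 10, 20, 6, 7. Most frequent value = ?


Frequencies: 5:1, 6:2, 7:2, 10:2, 15:1, 20:1
Max frequency = 2
Mode = 6, 7, 10

Mode = 6, 7, 10


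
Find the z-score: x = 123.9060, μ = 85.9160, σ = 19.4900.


z = (123.9060 - 85.9160)/19.4900
= 37.9900/19.4900
= 1.9492

z = 1.9492


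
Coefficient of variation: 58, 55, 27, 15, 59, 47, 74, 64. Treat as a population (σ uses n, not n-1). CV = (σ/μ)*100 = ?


Mean = 49.8750
SD = 18.3878
CV = (18.3878/49.8750)*100 = 36.8677%

CV = 36.8677%


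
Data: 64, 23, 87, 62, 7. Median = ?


Sorted: 7, 23, 62, 64, 87
n = 5 (odd)
Middle value = 62

Median = 62


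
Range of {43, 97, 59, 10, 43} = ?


Max = 97, Min = 10
Range = 97 - 10 = 87

Range = 87


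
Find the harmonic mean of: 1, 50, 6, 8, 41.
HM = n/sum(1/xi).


Sum of reciprocals = 1/1 + 1/50 + 1/6 + 1/8 + 1/41 = 1.336057
HM = 5/1.336057 = 3.7424

HM = 3.7424


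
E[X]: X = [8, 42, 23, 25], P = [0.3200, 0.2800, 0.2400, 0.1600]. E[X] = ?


E[X] = 8*0.3200 + 42*0.2800 + 23*0.2400 + 25*0.1600
= 2.5600 + 11.7600 + 5.5200 + 4.0000
= 23.8400

E[X] = 23.8400


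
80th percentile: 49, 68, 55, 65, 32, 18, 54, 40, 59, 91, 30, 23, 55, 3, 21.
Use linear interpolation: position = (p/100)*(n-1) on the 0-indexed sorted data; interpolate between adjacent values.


Sorted: 3, 18, 21, 23, 30, 32, 40, 49, 54, 55, 55, 59, 65, 68, 91
n = 15
Index = 80/100 * 14 = 11.2000
Lower = data[11] = 59, Upper = data[12] = 65
P80 = 59 + 0.2000*(6) = 60.2000

P80 = 60.2000


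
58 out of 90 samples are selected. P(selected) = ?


P = 58/90 = 0.6444

P = 0.6444


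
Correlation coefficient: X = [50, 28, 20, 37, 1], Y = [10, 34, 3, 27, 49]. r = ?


Mean X = 27.2000, Mean Y = 24.6000
SD X = 16.460863, SD Y = 16.548112
Cov = -157.120000
r = -157.120000/(16.460863*16.548112) = -0.5768

r = -0.5768


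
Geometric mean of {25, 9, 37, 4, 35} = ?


Product = 25 × 9 × 37 × 4 × 35 = 1165500
GM = 1165500^(1/5) = 16.3419

GM = 16.3419


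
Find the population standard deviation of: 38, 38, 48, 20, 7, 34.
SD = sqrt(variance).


Mean = 30.8333
Variance = 182.1389
SD = sqrt(182.1389) = 13.4959

SD = 13.4959


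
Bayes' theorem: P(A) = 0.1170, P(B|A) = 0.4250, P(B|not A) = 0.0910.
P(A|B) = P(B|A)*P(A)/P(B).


P(B) = P(B|A)*P(A) + P(B|A')*P(A')
= 0.4250*0.1170 + 0.0910*0.8830
= 0.049725 + 0.080353 = 0.130078
P(A|B) = 0.049725/0.130078 = 0.3823

P(A|B) = 0.3823


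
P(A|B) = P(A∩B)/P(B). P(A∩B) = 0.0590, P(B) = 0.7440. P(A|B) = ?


P(A|B) = 0.0590/0.7440 = 0.0793

P(A|B) = 0.0793


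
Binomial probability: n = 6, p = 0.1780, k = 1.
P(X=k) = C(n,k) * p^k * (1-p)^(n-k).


C(6,1) = 6
p^1 = 0.178000
(1-p)^5 = 0.375283
P = 6 * 0.178000 * 0.375283 = 0.4008

P(X=1) = 0.4008


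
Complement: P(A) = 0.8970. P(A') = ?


P(not A) = 1 - 0.8970 = 0.1030

P(not A) = 0.1030


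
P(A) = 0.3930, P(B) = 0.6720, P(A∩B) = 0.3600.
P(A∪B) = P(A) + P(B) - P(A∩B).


P(A∪B) = 0.3930 + 0.6720 - 0.3600
= 1.0650 - 0.3600
= 0.7050

P(A∪B) = 0.7050


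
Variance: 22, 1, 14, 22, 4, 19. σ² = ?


Mean = 13.6667
Squared deviations: 69.4444, 160.4444, 0.1111, 69.4444, 93.4444, 28.4444
Sum = 421.3333
Variance = 421.3333/6 = 70.2222

Variance = 70.2222


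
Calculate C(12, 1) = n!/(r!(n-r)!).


C(12,1) = 12!/(1! × 11!)
= 479001600/(1 × 39916800)
= 12

C(12,1) = 12


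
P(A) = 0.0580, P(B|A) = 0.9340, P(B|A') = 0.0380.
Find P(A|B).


P(B) = P(B|A)*P(A) + P(B|A')*P(A')
= 0.9340*0.0580 + 0.0380*0.9420
= 0.054172 + 0.035796 = 0.089968
P(A|B) = 0.054172/0.089968 = 0.6021

P(A|B) = 0.6021


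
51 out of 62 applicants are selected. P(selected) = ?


P = 51/62 = 0.8226

P = 0.8226


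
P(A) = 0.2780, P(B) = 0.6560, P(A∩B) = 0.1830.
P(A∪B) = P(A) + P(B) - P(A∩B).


P(A∪B) = 0.2780 + 0.6560 - 0.1830
= 0.9340 - 0.1830
= 0.7510

P(A∪B) = 0.7510


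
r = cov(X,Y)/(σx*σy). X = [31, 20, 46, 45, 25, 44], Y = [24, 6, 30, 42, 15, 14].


Mean X = 35.1667, Mean Y = 21.8333
SD X = 10.350792, SD Y = 11.809836
Cov = 86.361111
r = 86.361111/(10.350792*11.809836) = 0.7065

r = 0.7065


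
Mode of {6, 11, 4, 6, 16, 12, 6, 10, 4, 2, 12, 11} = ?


Frequencies: 2:1, 4:2, 6:3, 10:1, 11:2, 12:2, 16:1
Max frequency = 3
Mode = 6

Mode = 6


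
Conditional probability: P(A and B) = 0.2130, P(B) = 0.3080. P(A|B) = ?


P(A|B) = 0.2130/0.3080 = 0.6916

P(A|B) = 0.6916


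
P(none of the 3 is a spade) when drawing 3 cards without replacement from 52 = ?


P(no spades) = (39/52) × (38/51) × (37/50)
= 0.4135

P = 0.4135


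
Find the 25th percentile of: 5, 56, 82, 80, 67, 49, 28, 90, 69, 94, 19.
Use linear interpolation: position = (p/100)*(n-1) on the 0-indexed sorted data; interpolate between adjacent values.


Sorted: 5, 19, 28, 49, 56, 67, 69, 80, 82, 90, 94
n = 11
Index = 25/100 * 10 = 2.5000
Lower = data[2] = 28, Upper = data[3] = 49
P25 = 28 + 0.5000*(21) = 38.5000

P25 = 38.5000


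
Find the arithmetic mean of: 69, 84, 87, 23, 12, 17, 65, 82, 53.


Sum = 69 + 84 + 87 + 23 + 12 + 17 + 65 + 82 + 53 = 492
n = 9
Mean = 492/9 = 54.6667

Mean = 54.6667


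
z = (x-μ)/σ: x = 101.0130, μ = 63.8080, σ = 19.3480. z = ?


z = (101.0130 - 63.8080)/19.3480
= 37.2050/19.3480
= 1.9229

z = 1.9229


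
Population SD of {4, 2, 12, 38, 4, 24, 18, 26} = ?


Mean = 16.0000
Variance = 144.0000
SD = sqrt(144.0000) = 12.0000

SD = 12.0000


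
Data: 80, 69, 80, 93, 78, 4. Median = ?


Sorted: 4, 69, 78, 80, 80, 93
n = 6 (even)
Middle values: 78 and 80
Median = (78+80)/2 = 79.0000

Median = 79.0000


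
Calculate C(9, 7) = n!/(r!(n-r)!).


C(9,7) = 9!/(7! × 2!)
= 362880/(5040 × 2)
= 36

C(9,7) = 36


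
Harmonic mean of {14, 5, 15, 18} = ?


Sum of reciprocals = 1/14 + 1/5 + 1/15 + 1/18 = 0.393651
HM = 4/0.393651 = 10.1613

HM = 10.1613


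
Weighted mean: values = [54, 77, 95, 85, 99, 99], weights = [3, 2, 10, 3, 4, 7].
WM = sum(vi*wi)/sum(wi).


Numerator = 54*3 + 77*2 + 95*10 + 85*3 + 99*4 + 99*7 = 2610
Denominator = 3 + 2 + 10 + 3 + 4 + 7 = 29
WM = 2610/29 = 90.0000

WM = 90.0000


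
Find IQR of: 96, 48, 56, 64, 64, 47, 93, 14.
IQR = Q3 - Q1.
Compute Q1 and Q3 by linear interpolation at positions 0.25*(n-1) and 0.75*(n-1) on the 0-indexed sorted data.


Sorted: 14, 47, 48, 56, 64, 64, 93, 96
Q1 (25th %ile) = 47.7500
Q3 (75th %ile) = 71.2500
IQR = 71.2500 - 47.7500 = 23.5000

IQR = 23.5000


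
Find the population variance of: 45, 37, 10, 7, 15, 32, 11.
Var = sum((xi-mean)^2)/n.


Mean = 22.4286
Squared deviations: 509.4694, 212.3265, 154.4694, 238.0408, 55.1837, 91.6122, 130.6122
Sum = 1391.7143
Variance = 1391.7143/7 = 198.8163

Variance = 198.8163


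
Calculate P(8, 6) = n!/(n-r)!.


P(8,6) = 8!/2!
= 40320/2
= 20160

P(8,6) = 20160


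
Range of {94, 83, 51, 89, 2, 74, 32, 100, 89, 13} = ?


Max = 100, Min = 2
Range = 100 - 2 = 98

Range = 98


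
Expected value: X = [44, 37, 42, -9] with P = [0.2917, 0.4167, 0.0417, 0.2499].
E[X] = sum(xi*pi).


E[X] = 44*0.2917 + 37*0.4167 + 42*0.0417 - 9*0.2499
= 12.8348 + 15.4179 + 1.7514 - 2.2491
= 27.7550

E[X] = 27.7550


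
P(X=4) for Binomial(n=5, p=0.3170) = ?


C(5,4) = 5
p^4 = 0.010098
(1-p)^1 = 0.683000
P = 5 * 0.010098 * 0.683000 = 0.0345

P(X=4) = 0.0345


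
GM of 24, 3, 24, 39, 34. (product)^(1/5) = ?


Product = 24 × 3 × 24 × 39 × 34 = 2291328
GM = 2291328^(1/5) = 18.7076

GM = 18.7076


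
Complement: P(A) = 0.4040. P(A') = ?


P(not A) = 1 - 0.4040 = 0.5960

P(not A) = 0.5960


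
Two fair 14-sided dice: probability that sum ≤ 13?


Total outcomes = 14×14 = 196
Favorable (sum ≤ 13): 78
P = 78/196 = 0.3980

P = 0.3980


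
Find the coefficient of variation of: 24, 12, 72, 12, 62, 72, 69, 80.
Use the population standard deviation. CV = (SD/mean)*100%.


Mean = 50.3750
SD = 27.2394
CV = (27.2394/50.3750)*100 = 54.0732%

CV = 54.0732%


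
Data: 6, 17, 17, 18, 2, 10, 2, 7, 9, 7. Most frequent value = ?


Frequencies: 2:2, 6:1, 7:2, 9:1, 10:1, 17:2, 18:1
Max frequency = 2
Mode = 2, 7, 17

Mode = 2, 7, 17


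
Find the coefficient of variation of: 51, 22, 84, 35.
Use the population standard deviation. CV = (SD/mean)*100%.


Mean = 48.0000
SD = 23.1840
CV = (23.1840/48.0000)*100 = 48.3001%

CV = 48.3001%


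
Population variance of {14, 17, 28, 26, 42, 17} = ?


Mean = 24.0000
Squared deviations: 100.0000, 49.0000, 16.0000, 4.0000, 324.0000, 49.0000
Sum = 542.0000
Variance = 542.0000/6 = 90.3333

Variance = 90.3333


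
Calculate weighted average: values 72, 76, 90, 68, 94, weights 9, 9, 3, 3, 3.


Numerator = 72*9 + 76*9 + 90*3 + 68*3 + 94*3 = 2088
Denominator = 9 + 9 + 3 + 3 + 3 = 27
WM = 2088/27 = 77.3333

WM = 77.3333


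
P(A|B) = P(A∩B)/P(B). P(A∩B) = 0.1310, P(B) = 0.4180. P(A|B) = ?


P(A|B) = 0.1310/0.4180 = 0.3134

P(A|B) = 0.3134


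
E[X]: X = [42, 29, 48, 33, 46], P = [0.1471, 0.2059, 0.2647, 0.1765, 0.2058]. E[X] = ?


E[X] = 42*0.1471 + 29*0.2059 + 48*0.2647 + 33*0.1765 + 46*0.2058
= 6.1782 + 5.9711 + 12.7056 + 5.8245 + 9.4668
= 40.1462

E[X] = 40.1462


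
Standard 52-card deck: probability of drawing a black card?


26 black cards in 52 cards
P = 26/52 = 0.5000

P = 0.5000


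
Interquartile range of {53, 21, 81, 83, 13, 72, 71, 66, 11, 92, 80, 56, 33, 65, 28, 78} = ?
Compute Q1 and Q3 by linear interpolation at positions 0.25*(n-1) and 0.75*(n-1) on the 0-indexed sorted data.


Sorted: 11, 13, 21, 28, 33, 53, 56, 65, 66, 71, 72, 78, 80, 81, 83, 92
Q1 (25th %ile) = 31.7500
Q3 (75th %ile) = 78.5000
IQR = 78.5000 - 31.7500 = 46.7500

IQR = 46.7500


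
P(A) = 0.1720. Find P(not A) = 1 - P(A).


P(not A) = 1 - 0.1720 = 0.8280

P(not A) = 0.8280


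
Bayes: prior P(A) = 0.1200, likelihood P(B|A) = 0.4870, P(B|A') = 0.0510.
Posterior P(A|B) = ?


P(B) = P(B|A)*P(A) + P(B|A')*P(A')
= 0.4870*0.1200 + 0.0510*0.8800
= 0.058440 + 0.044880 = 0.103320
P(A|B) = 0.058440/0.103320 = 0.5656

P(A|B) = 0.5656


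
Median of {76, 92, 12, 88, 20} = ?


Sorted: 12, 20, 76, 88, 92
n = 5 (odd)
Middle value = 76

Median = 76


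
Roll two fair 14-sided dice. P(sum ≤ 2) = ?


Total outcomes = 14×14 = 196
Favorable (sum ≤ 2): 1
P = 1/196 = 0.0051

P = 0.0051


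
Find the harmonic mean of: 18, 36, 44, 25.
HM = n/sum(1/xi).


Sum of reciprocals = 1/18 + 1/36 + 1/44 + 1/25 = 0.146061
HM = 4/0.146061 = 27.3859

HM = 27.3859


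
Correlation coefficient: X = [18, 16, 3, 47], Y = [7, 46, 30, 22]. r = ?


Mean X = 21.0000, Mean Y = 26.2500
SD X = 16.077935, SD Y = 14.077908
Cov = -54.750000
r = -54.750000/(16.077935*14.077908) = -0.2419

r = -0.2419


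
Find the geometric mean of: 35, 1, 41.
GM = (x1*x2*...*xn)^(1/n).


Product = 35 × 1 × 41 = 1435
GM = 1435^(1/3) = 11.2793

GM = 11.2793


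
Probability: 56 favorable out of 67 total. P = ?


P = 56/67 = 0.8358

P = 0.8358


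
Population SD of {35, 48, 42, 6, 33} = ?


Mean = 32.8000
Variance = 207.7600
SD = sqrt(207.7600) = 14.4139

SD = 14.4139


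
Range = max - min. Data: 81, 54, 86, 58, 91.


Max = 91, Min = 54
Range = 91 - 54 = 37

Range = 37


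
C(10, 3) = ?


C(10,3) = 10!/(3! × 7!)
= 3628800/(6 × 5040)
= 120

C(10,3) = 120


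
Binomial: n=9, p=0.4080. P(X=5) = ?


C(9,5) = 126
p^5 = 0.011306
(1-p)^4 = 0.122825
P = 126 * 0.011306 * 0.122825 = 0.1750

P(X=5) = 0.1750


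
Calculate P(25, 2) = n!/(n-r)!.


P(25,2) = 25!/23!
= 15511210043330985984000000/25852016738884976640000
= 600

P(25,2) = 600


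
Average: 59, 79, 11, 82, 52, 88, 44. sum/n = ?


Sum = 59 + 79 + 11 + 82 + 52 + 88 + 44 = 415
n = 7
Mean = 415/7 = 59.2857

Mean = 59.2857


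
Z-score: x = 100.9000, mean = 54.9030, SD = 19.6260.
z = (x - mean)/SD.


z = (100.9000 - 54.9030)/19.6260
= 45.9970/19.6260
= 2.3437

z = 2.3437


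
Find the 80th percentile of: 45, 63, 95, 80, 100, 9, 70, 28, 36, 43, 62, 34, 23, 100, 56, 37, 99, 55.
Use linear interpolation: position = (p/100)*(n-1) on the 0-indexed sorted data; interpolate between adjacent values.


Sorted: 9, 23, 28, 34, 36, 37, 43, 45, 55, 56, 62, 63, 70, 80, 95, 99, 100, 100
n = 18
Index = 80/100 * 17 = 13.6000
Lower = data[13] = 80, Upper = data[14] = 95
P80 = 80 + 0.6000*(15) = 89.0000

P80 = 89.0000


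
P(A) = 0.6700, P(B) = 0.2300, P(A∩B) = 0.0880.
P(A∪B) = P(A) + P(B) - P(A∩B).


P(A∪B) = 0.6700 + 0.2300 - 0.0880
= 0.9000 - 0.0880
= 0.8120

P(A∪B) = 0.8120


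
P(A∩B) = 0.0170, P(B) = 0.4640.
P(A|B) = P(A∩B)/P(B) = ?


P(A|B) = 0.0170/0.4640 = 0.0366

P(A|B) = 0.0366


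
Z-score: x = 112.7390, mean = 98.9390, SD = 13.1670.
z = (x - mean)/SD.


z = (112.7390 - 98.9390)/13.1670
= 13.8000/13.1670
= 1.0481

z = 1.0481


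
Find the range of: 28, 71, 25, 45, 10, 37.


Max = 71, Min = 10
Range = 71 - 10 = 61

Range = 61


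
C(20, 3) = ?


C(20,3) = 20!/(3! × 17!)
= 2432902008176640000/(6 × 355687428096000)
= 1140

C(20,3) = 1140


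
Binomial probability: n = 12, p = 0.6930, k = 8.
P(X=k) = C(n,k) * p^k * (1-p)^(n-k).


C(12,8) = 495
p^8 = 0.053194
(1-p)^4 = 0.008883
P = 495 * 0.053194 * 0.008883 = 0.2339

P(X=8) = 0.2339


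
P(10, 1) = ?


P(10,1) = 10!/9!
= 3628800/362880
= 10

P(10,1) = 10


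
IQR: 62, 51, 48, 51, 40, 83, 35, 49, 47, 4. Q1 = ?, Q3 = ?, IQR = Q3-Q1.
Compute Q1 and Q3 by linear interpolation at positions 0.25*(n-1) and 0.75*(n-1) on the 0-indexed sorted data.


Sorted: 4, 35, 40, 47, 48, 49, 51, 51, 62, 83
Q1 (25th %ile) = 41.7500
Q3 (75th %ile) = 51.0000
IQR = 51.0000 - 41.7500 = 9.2500

IQR = 9.2500


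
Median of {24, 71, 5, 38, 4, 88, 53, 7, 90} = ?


Sorted: 4, 5, 7, 24, 38, 53, 71, 88, 90
n = 9 (odd)
Middle value = 38

Median = 38


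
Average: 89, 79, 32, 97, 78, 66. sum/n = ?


Sum = 89 + 79 + 32 + 97 + 78 + 66 = 441
n = 6
Mean = 441/6 = 73.5000

Mean = 73.5000


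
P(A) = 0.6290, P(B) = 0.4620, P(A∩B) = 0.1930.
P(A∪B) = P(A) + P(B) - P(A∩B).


P(A∪B) = 0.6290 + 0.4620 - 0.1930
= 1.0910 - 0.1930
= 0.8980

P(A∪B) = 0.8980


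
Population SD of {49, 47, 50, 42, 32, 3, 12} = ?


Mean = 33.5714
Variance = 308.8163
SD = sqrt(308.8163) = 17.5732

SD = 17.5732


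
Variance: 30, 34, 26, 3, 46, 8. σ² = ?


Mean = 24.5000
Squared deviations: 30.2500, 90.2500, 2.2500, 462.2500, 462.2500, 272.2500
Sum = 1319.5000
Variance = 1319.5000/6 = 219.9167

Variance = 219.9167


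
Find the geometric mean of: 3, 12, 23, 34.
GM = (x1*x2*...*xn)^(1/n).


Product = 3 × 12 × 23 × 34 = 28152
GM = 28152^(1/4) = 12.9532

GM = 12.9532


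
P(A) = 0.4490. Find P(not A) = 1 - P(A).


P(not A) = 1 - 0.4490 = 0.5510

P(not A) = 0.5510


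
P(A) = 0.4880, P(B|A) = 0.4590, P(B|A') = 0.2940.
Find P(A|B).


P(B) = P(B|A)*P(A) + P(B|A')*P(A')
= 0.4590*0.4880 + 0.2940*0.5120
= 0.223992 + 0.150528 = 0.374520
P(A|B) = 0.223992/0.374520 = 0.5981

P(A|B) = 0.5981


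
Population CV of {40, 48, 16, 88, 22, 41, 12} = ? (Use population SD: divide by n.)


Mean = 38.1429
SD = 23.9906
CV = (23.9906/38.1429)*100 = 62.8968%

CV = 62.8968%


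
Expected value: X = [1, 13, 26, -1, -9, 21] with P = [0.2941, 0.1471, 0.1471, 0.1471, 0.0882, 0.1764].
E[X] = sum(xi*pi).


E[X] = 1*0.2941 + 13*0.1471 + 26*0.1471 - 1*0.1471 - 9*0.0882 + 21*0.1764
= 0.2941 + 1.9123 + 3.8246 - 0.1471 - 0.7938 + 3.7044
= 8.7945

E[X] = 8.7945


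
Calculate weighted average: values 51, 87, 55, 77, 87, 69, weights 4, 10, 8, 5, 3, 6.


Numerator = 51*4 + 87*10 + 55*8 + 77*5 + 87*3 + 69*6 = 2574
Denominator = 4 + 10 + 8 + 5 + 3 + 6 = 36
WM = 2574/36 = 71.5000

WM = 71.5000


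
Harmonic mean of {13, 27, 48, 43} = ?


Sum of reciprocals = 1/13 + 1/27 + 1/48 + 1/43 = 0.158049
HM = 4/0.158049 = 25.3086

HM = 25.3086


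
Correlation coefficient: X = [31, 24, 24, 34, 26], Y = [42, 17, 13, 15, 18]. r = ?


Mean X = 27.8000, Mean Y = 21.0000
SD X = 4.019950, SD Y = 10.639549
Cov = 16.200000
r = 16.200000/(4.019950*10.639549) = 0.3788

r = 0.3788


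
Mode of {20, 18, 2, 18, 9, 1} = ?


Frequencies: 1:1, 2:1, 9:1, 18:2, 20:1
Max frequency = 2
Mode = 18

Mode = 18


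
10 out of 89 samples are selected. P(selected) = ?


P = 10/89 = 0.1124

P = 0.1124


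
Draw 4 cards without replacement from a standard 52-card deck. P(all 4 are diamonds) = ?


P(all diamonds) = (13/52) × (12/51) × (11/50) × (10/49)
= 0.0026

P = 0.0026


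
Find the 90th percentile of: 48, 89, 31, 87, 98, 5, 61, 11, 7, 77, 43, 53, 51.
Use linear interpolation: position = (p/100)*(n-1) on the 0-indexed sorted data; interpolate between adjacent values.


Sorted: 5, 7, 11, 31, 43, 48, 51, 53, 61, 77, 87, 89, 98
n = 13
Index = 90/100 * 12 = 10.8000
Lower = data[10] = 87, Upper = data[11] = 89
P90 = 87 + 0.8000*(2) = 88.6000

P90 = 88.6000


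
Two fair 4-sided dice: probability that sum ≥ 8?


Total outcomes = 4×4 = 16
Favorable (sum ≥ 8): 1
P = 1/16 = 0.0625

P = 0.0625


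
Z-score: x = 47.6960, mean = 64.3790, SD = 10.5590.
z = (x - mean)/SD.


z = (47.6960 - 64.3790)/10.5590
= -16.6830/10.5590
= -1.5800

z = -1.5800


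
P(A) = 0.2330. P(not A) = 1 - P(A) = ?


P(not A) = 1 - 0.2330 = 0.7670

P(not A) = 0.7670


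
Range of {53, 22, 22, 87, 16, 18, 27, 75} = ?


Max = 87, Min = 16
Range = 87 - 16 = 71

Range = 71


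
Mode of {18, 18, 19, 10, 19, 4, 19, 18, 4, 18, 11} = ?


Frequencies: 4:2, 10:1, 11:1, 18:4, 19:3
Max frequency = 4
Mode = 18

Mode = 18


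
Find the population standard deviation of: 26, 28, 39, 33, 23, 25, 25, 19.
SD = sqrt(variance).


Mean = 27.2500
Variance = 33.6875
SD = sqrt(33.6875) = 5.8041

SD = 5.8041


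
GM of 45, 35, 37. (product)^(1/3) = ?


Product = 45 × 35 × 37 = 58275
GM = 58275^(1/3) = 38.7698

GM = 38.7698


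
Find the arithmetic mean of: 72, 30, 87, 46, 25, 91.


Sum = 72 + 30 + 87 + 46 + 25 + 91 = 351
n = 6
Mean = 351/6 = 58.5000

Mean = 58.5000


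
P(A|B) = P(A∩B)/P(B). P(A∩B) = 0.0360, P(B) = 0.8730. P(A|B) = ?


P(A|B) = 0.0360/0.8730 = 0.0412

P(A|B) = 0.0412


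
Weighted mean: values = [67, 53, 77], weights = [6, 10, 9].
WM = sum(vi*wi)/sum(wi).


Numerator = 67*6 + 53*10 + 77*9 = 1625
Denominator = 6 + 10 + 9 = 25
WM = 1625/25 = 65.0000

WM = 65.0000


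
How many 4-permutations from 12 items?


P(12,4) = 12!/8!
= 479001600/40320
= 11880

P(12,4) = 11880


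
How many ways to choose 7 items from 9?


C(9,7) = 9!/(7! × 2!)
= 362880/(5040 × 2)
= 36

C(9,7) = 36


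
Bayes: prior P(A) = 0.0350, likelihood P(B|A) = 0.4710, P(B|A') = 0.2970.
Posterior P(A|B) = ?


P(B) = P(B|A)*P(A) + P(B|A')*P(A')
= 0.4710*0.0350 + 0.2970*0.9650
= 0.016485 + 0.286605 = 0.303090
P(A|B) = 0.016485/0.303090 = 0.0544

P(A|B) = 0.0544


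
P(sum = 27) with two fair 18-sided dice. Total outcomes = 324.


Total outcomes = 18×18 = 324
Favorable (sum = 27): 10
P = 10/324 = 0.0309

P = 0.0309


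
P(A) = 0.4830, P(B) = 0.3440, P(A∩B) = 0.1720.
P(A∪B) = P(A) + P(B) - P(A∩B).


P(A∪B) = 0.4830 + 0.3440 - 0.1720
= 0.8270 - 0.1720
= 0.6550

P(A∪B) = 0.6550


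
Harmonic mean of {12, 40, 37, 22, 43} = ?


Sum of reciprocals = 1/12 + 1/40 + 1/37 + 1/22 + 1/43 = 0.204071
HM = 5/0.204071 = 24.5013

HM = 24.5013


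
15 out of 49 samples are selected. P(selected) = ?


P = 15/49 = 0.3061

P = 0.3061


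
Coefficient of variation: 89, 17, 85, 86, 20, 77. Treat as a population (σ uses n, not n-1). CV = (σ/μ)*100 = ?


Mean = 62.3333
SD = 31.2179
CV = (31.2179/62.3333)*100 = 50.0821%

CV = 50.0821%


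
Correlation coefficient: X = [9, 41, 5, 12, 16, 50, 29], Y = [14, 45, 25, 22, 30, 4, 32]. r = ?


Mean X = 23.1429, Mean Y = 24.5714
SD X = 15.941219, SD Y = 12.210735
Cov = -1.795918
r = -1.795918/(15.941219*12.210735) = -0.0092

r = -0.0092


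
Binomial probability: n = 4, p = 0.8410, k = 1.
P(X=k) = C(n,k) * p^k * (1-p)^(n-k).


C(4,1) = 4
p^1 = 0.841000
(1-p)^3 = 0.004020
P = 4 * 0.841000 * 0.004020 = 0.0135

P(X=1) = 0.0135


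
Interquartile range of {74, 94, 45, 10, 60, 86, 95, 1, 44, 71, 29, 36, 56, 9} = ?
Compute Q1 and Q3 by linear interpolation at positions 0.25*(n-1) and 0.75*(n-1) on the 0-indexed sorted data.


Sorted: 1, 9, 10, 29, 36, 44, 45, 56, 60, 71, 74, 86, 94, 95
Q1 (25th %ile) = 30.7500
Q3 (75th %ile) = 73.2500
IQR = 73.2500 - 30.7500 = 42.5000

IQR = 42.5000


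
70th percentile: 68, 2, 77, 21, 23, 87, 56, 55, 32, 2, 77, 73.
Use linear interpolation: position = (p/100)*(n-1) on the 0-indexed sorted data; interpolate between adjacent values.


Sorted: 2, 2, 21, 23, 32, 55, 56, 68, 73, 77, 77, 87
n = 12
Index = 70/100 * 11 = 7.7000
Lower = data[7] = 68, Upper = data[8] = 73
P70 = 68 + 0.7000*(5) = 71.5000

P70 = 71.5000


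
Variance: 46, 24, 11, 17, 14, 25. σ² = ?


Mean = 22.8333
Squared deviations: 536.6944, 1.3611, 140.0278, 34.0278, 78.0278, 4.6944
Sum = 794.8333
Variance = 794.8333/6 = 132.4722

Variance = 132.4722


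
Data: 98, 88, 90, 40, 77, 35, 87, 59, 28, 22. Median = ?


Sorted: 22, 28, 35, 40, 59, 77, 87, 88, 90, 98
n = 10 (even)
Middle values: 59 and 77
Median = (59+77)/2 = 68.0000

Median = 68.0000


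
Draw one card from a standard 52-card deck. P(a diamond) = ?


13 diamonds in 52 cards
P = 13/52 = 0.2500

P = 0.2500


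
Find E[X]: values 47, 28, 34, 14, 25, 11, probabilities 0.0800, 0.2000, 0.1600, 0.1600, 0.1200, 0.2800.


E[X] = 47*0.0800 + 28*0.2000 + 34*0.1600 + 14*0.1600 + 25*0.1200 + 11*0.2800
= 3.7600 + 5.6000 + 5.4400 + 2.2400 + 3.0000 + 3.0800
= 23.1200

E[X] = 23.1200


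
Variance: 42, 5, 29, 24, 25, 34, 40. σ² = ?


Mean = 28.4286
Squared deviations: 184.1837, 548.8980, 0.3265, 19.6122, 11.7551, 31.0408, 133.8980
Sum = 929.7143
Variance = 929.7143/7 = 132.8163

Variance = 132.8163


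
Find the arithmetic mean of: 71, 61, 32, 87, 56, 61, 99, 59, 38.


Sum = 71 + 61 + 32 + 87 + 56 + 61 + 99 + 59 + 38 = 564
n = 9
Mean = 564/9 = 62.6667

Mean = 62.6667


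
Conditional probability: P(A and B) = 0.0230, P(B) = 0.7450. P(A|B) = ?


P(A|B) = 0.0230/0.7450 = 0.0309

P(A|B) = 0.0309


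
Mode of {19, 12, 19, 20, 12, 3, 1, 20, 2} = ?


Frequencies: 1:1, 2:1, 3:1, 12:2, 19:2, 20:2
Max frequency = 2
Mode = 12, 19, 20

Mode = 12, 19, 20


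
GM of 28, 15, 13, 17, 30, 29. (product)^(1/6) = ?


Product = 28 × 15 × 13 × 17 × 30 × 29 = 80753400
GM = 80753400^(1/6) = 20.7903

GM = 20.7903


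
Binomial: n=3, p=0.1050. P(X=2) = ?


C(3,2) = 3
p^2 = 0.011025
(1-p)^1 = 0.895000
P = 3 * 0.011025 * 0.895000 = 0.0296

P(X=2) = 0.0296


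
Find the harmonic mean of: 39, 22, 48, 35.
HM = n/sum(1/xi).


Sum of reciprocals = 1/39 + 1/22 + 1/48 + 1/35 = 0.120500
HM = 4/0.120500 = 33.1949

HM = 33.1949


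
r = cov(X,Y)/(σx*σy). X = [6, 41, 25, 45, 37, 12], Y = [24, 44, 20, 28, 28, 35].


Mean X = 27.6667, Mean Y = 29.8333
SD X = 14.647715, SD Y = 7.797792
Cov = 35.277778
r = 35.277778/(14.647715*7.797792) = 0.3089

r = 0.3089


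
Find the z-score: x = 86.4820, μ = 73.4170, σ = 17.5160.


z = (86.4820 - 73.4170)/17.5160
= 13.0650/17.5160
= 0.7459

z = 0.7459


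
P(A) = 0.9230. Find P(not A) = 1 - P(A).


P(not A) = 1 - 0.9230 = 0.0770

P(not A) = 0.0770


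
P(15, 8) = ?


P(15,8) = 15!/7!
= 1307674368000/5040
= 259459200

P(15,8) = 259459200


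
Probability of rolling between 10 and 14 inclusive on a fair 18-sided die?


Favorable outcomes (10 ≤ roll ≤ 14): 5
Total outcomes = 18
P = 5/18 = 0.2778

P = 0.2778


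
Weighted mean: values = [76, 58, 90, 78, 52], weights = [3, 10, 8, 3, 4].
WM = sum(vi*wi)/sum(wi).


Numerator = 76*3 + 58*10 + 90*8 + 78*3 + 52*4 = 1970
Denominator = 3 + 10 + 8 + 3 + 4 = 28
WM = 1970/28 = 70.3571

WM = 70.3571


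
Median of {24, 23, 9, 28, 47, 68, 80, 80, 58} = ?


Sorted: 9, 23, 24, 28, 47, 58, 68, 80, 80
n = 9 (odd)
Middle value = 47

Median = 47


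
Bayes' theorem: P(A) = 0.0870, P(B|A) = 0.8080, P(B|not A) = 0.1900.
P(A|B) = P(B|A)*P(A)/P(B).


P(B) = P(B|A)*P(A) + P(B|A')*P(A')
= 0.8080*0.0870 + 0.1900*0.9130
= 0.070296 + 0.173470 = 0.243766
P(A|B) = 0.070296/0.243766 = 0.2884

P(A|B) = 0.2884


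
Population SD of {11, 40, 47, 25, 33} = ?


Mean = 31.2000
Variance = 155.3600
SD = sqrt(155.3600) = 12.4643

SD = 12.4643


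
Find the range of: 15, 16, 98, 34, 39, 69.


Max = 98, Min = 15
Range = 98 - 15 = 83

Range = 83


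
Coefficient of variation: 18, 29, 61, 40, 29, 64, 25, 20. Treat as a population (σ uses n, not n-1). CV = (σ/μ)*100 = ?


Mean = 35.7500
SD = 16.6715
CV = (16.6715/35.7500)*100 = 46.6334%

CV = 46.6334%


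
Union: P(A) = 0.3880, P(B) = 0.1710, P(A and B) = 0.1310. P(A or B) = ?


P(A∪B) = 0.3880 + 0.1710 - 0.1310
= 0.5590 - 0.1310
= 0.4280

P(A∪B) = 0.4280


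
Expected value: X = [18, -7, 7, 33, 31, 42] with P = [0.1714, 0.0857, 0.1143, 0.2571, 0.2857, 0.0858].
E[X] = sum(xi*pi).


E[X] = 18*0.1714 - 7*0.0857 + 7*0.1143 + 33*0.2571 + 31*0.2857 + 42*0.0858
= 3.0852 - 0.5999 + 0.8001 + 8.4843 + 8.8567 + 3.6036
= 24.2300

E[X] = 24.2300


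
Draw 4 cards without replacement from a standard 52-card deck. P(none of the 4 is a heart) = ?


P(no hearts) = (39/52) × (38/51) × (37/50) × (36/49)
= 0.3038

P = 0.3038


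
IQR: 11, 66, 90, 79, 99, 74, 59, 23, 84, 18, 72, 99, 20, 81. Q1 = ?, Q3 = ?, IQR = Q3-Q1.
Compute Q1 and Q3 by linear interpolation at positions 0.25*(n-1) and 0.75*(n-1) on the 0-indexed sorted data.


Sorted: 11, 18, 20, 23, 59, 66, 72, 74, 79, 81, 84, 90, 99, 99
Q1 (25th %ile) = 32.0000
Q3 (75th %ile) = 83.2500
IQR = 83.2500 - 32.0000 = 51.2500

IQR = 51.2500


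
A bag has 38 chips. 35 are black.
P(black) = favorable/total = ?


P = 35/38 = 0.9211

P = 0.9211


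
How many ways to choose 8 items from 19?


C(19,8) = 19!/(8! × 11!)
= 121645100408832000/(40320 × 39916800)
= 75582

C(19,8) = 75582


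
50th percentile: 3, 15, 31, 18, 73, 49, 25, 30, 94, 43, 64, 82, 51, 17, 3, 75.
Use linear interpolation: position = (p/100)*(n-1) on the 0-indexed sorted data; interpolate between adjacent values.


Sorted: 3, 3, 15, 17, 18, 25, 30, 31, 43, 49, 51, 64, 73, 75, 82, 94
n = 16
Index = 50/100 * 15 = 7.5000
Lower = data[7] = 31, Upper = data[8] = 43
P50 = 31 + 0.5000*(12) = 37.0000

P50 = 37.0000


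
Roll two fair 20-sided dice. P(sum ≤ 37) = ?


Total outcomes = 20×20 = 400
Favorable (sum ≤ 37): 394
P = 394/400 = 0.9850

P = 0.9850


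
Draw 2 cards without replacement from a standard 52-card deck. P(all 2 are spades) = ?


P(all spades) = (13/52) × (12/51)
= 0.0588

P = 0.0588


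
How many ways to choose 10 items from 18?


C(18,10) = 18!/(10! × 8!)
= 6402373705728000/(3628800 × 40320)
= 43758

C(18,10) = 43758


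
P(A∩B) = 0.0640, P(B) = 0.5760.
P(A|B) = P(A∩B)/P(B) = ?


P(A|B) = 0.0640/0.5760 = 0.1111

P(A|B) = 0.1111


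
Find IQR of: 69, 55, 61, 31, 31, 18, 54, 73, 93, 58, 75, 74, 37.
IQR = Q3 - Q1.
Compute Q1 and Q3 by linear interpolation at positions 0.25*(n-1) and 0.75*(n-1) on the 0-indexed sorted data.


Sorted: 18, 31, 31, 37, 54, 55, 58, 61, 69, 73, 74, 75, 93
Q1 (25th %ile) = 37.0000
Q3 (75th %ile) = 73.0000
IQR = 73.0000 - 37.0000 = 36.0000

IQR = 36.0000


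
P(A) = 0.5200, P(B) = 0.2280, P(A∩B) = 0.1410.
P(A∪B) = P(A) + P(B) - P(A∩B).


P(A∪B) = 0.5200 + 0.2280 - 0.1410
= 0.7480 - 0.1410
= 0.6070

P(A∪B) = 0.6070


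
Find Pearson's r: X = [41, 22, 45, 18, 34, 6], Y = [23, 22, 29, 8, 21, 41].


Mean X = 27.6667, Mean Y = 24.0000
SD X = 13.621878, SD Y = 9.865766
Cov = -24.666667
r = -24.666667/(13.621878*9.865766) = -0.1835

r = -0.1835


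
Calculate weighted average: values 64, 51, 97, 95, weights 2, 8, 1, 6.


Numerator = 64*2 + 51*8 + 97*1 + 95*6 = 1203
Denominator = 2 + 8 + 1 + 6 = 17
WM = 1203/17 = 70.7647

WM = 70.7647


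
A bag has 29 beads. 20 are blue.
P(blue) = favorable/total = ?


P = 20/29 = 0.6897

P = 0.6897


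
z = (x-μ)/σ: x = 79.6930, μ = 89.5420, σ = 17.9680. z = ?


z = (79.6930 - 89.5420)/17.9680
= -9.8490/17.9680
= -0.5481

z = -0.5481


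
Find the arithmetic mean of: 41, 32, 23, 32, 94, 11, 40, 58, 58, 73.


Sum = 41 + 32 + 23 + 32 + 94 + 11 + 40 + 58 + 58 + 73 = 462
n = 10
Mean = 462/10 = 46.2000

Mean = 46.2000


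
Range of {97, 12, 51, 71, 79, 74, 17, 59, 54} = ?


Max = 97, Min = 12
Range = 97 - 12 = 85

Range = 85


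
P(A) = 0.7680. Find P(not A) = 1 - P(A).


P(not A) = 1 - 0.7680 = 0.2320

P(not A) = 0.2320


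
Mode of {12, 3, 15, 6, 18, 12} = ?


Frequencies: 3:1, 6:1, 12:2, 15:1, 18:1
Max frequency = 2
Mode = 12

Mode = 12


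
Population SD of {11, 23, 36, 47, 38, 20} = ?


Mean = 29.1667
Variance = 149.1389
SD = sqrt(149.1389) = 12.2122

SD = 12.2122


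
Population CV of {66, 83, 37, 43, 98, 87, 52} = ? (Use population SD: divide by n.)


Mean = 66.5714
SD = 21.7706
CV = (21.7706/66.5714)*100 = 32.7026%

CV = 32.7026%


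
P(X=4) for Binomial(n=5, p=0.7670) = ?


C(5,4) = 5
p^4 = 0.346084
(1-p)^1 = 0.233000
P = 5 * 0.346084 * 0.233000 = 0.4032

P(X=4) = 0.4032


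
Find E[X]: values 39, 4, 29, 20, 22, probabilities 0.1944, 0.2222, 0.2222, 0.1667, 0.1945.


E[X] = 39*0.1944 + 4*0.2222 + 29*0.2222 + 20*0.1667 + 22*0.1945
= 7.5816 + 0.8888 + 6.4438 + 3.3340 + 4.2790
= 22.5272

E[X] = 22.5272


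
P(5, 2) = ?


P(5,2) = 5!/3!
= 120/6
= 20

P(5,2) = 20


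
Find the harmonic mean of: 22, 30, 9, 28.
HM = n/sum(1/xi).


Sum of reciprocals = 1/22 + 1/30 + 1/9 + 1/28 = 0.225613
HM = 4/0.225613 = 17.7295

HM = 17.7295


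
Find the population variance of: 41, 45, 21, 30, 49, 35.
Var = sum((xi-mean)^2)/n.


Mean = 36.8333
Squared deviations: 17.3611, 66.6944, 250.6944, 46.6944, 148.0278, 3.3611
Sum = 532.8333
Variance = 532.8333/6 = 88.8056

Variance = 88.8056


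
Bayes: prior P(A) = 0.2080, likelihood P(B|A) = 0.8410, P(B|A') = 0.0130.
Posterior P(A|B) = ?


P(B) = P(B|A)*P(A) + P(B|A')*P(A')
= 0.8410*0.2080 + 0.0130*0.7920
= 0.174928 + 0.010296 = 0.185224
P(A|B) = 0.174928/0.185224 = 0.9444

P(A|B) = 0.9444


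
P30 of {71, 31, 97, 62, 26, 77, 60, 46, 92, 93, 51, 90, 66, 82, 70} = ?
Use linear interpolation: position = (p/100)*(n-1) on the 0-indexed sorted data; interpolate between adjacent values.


Sorted: 26, 31, 46, 51, 60, 62, 66, 70, 71, 77, 82, 90, 92, 93, 97
n = 15
Index = 30/100 * 14 = 4.2000
Lower = data[4] = 60, Upper = data[5] = 62
P30 = 60 + 0.2000*(2) = 60.4000

P30 = 60.4000


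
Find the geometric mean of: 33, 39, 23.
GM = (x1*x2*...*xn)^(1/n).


Product = 33 × 39 × 23 = 29601
GM = 29601^(1/3) = 30.9340

GM = 30.9340


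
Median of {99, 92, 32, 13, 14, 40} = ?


Sorted: 13, 14, 32, 40, 92, 99
n = 6 (even)
Middle values: 32 and 40
Median = (32+40)/2 = 36.0000

Median = 36.0000


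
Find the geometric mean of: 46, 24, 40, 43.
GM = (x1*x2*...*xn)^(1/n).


Product = 46 × 24 × 40 × 43 = 1898880
GM = 1898880^(1/4) = 37.1214

GM = 37.1214


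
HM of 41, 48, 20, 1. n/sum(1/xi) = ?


Sum of reciprocals = 1/41 + 1/48 + 1/20 + 1/1 = 1.095224
HM = 4/1.095224 = 3.6522

HM = 3.6522


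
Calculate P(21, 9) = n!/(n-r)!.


P(21,9) = 21!/12!
= 51090942171709440000/479001600
= 106661318400

P(21,9) = 106661318400


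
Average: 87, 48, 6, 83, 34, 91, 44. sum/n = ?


Sum = 87 + 48 + 6 + 83 + 34 + 91 + 44 = 393
n = 7
Mean = 393/7 = 56.1429

Mean = 56.1429


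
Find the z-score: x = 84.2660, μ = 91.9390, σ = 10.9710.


z = (84.2660 - 91.9390)/10.9710
= -7.6730/10.9710
= -0.6994

z = -0.6994


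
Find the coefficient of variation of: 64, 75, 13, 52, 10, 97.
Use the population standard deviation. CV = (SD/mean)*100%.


Mean = 51.8333
SD = 31.5775
CV = (31.5775/51.8333)*100 = 60.9212%

CV = 60.9212%


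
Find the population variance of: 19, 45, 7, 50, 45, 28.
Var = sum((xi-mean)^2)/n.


Mean = 32.3333
Squared deviations: 177.7778, 160.4444, 641.7778, 312.1111, 160.4444, 18.7778
Sum = 1471.3333
Variance = 1471.3333/6 = 245.2222

Variance = 245.2222


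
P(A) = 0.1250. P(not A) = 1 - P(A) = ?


P(not A) = 1 - 0.1250 = 0.8750

P(not A) = 0.8750


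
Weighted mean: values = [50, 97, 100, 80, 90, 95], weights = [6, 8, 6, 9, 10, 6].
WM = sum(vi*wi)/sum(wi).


Numerator = 50*6 + 97*8 + 100*6 + 80*9 + 90*10 + 95*6 = 3866
Denominator = 6 + 8 + 6 + 9 + 10 + 6 = 45
WM = 3866/45 = 85.9111

WM = 85.9111


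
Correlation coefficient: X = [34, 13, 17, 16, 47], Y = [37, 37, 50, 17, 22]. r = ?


Mean X = 25.4000, Mean Y = 32.6000
SD X = 13.062925, SD Y = 11.808472
Cov = -49.040000
r = -49.040000/(13.062925*11.808472) = -0.3179

r = -0.3179


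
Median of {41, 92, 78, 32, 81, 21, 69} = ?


Sorted: 21, 32, 41, 69, 78, 81, 92
n = 7 (odd)
Middle value = 69

Median = 69


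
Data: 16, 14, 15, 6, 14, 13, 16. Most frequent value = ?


Frequencies: 6:1, 13:1, 14:2, 15:1, 16:2
Max frequency = 2
Mode = 14, 16

Mode = 14, 16


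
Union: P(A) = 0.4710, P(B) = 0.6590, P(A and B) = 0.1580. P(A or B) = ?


P(A∪B) = 0.4710 + 0.6590 - 0.1580
= 1.1300 - 0.1580
= 0.9720

P(A∪B) = 0.9720


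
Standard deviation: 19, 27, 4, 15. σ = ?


Mean = 16.2500
Variance = 68.6875
SD = sqrt(68.6875) = 8.2878

SD = 8.2878


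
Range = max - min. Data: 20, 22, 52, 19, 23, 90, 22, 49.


Max = 90, Min = 19
Range = 90 - 19 = 71

Range = 71


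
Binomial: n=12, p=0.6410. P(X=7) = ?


C(12,7) = 792
p^7 = 0.044464
(1-p)^5 = 0.005963
P = 792 * 0.044464 * 0.005963 = 0.2100

P(X=7) = 0.2100


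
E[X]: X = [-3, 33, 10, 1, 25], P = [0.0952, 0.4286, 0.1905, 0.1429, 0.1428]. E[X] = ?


E[X] = -3*0.0952 + 33*0.4286 + 10*0.1905 + 1*0.1429 + 25*0.1428
= -0.2856 + 14.1438 + 1.9050 + 0.1429 + 3.5700
= 19.4761

E[X] = 19.4761


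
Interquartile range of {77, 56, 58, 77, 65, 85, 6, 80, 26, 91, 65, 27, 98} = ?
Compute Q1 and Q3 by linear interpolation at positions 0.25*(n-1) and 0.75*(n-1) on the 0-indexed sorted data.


Sorted: 6, 26, 27, 56, 58, 65, 65, 77, 77, 80, 85, 91, 98
Q1 (25th %ile) = 56.0000
Q3 (75th %ile) = 80.0000
IQR = 80.0000 - 56.0000 = 24.0000

IQR = 24.0000


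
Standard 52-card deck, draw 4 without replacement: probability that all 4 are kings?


P(all kings) = (4/52) × (3/51) × (2/50) × (1/49)
= 3.6938e-06

P = 3.6938e-06


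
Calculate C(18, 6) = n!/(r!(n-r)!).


C(18,6) = 18!/(6! × 12!)
= 6402373705728000/(720 × 479001600)
= 18564

C(18,6) = 18564


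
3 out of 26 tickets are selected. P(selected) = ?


P = 3/26 = 0.1154

P = 0.1154


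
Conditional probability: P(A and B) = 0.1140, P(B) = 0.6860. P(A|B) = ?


P(A|B) = 0.1140/0.6860 = 0.1662

P(A|B) = 0.1662


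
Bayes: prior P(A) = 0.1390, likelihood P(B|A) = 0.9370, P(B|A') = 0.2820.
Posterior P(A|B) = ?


P(B) = P(B|A)*P(A) + P(B|A')*P(A')
= 0.9370*0.1390 + 0.2820*0.8610
= 0.130243 + 0.242802 = 0.373045
P(A|B) = 0.130243/0.373045 = 0.3491

P(A|B) = 0.3491


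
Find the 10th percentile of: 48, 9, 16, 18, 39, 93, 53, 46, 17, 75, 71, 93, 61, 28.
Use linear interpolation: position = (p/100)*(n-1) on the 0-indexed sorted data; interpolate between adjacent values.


Sorted: 9, 16, 17, 18, 28, 39, 46, 48, 53, 61, 71, 75, 93, 93
n = 14
Index = 10/100 * 13 = 1.3000
Lower = data[1] = 16, Upper = data[2] = 17
P10 = 16 + 0.3000*(1) = 16.3000

P10 = 16.3000


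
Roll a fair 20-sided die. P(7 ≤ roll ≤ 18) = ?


Favorable outcomes (7 ≤ roll ≤ 18): 12
Total outcomes = 20
P = 12/20 = 0.6000

P = 0.6000


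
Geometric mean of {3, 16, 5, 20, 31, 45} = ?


Product = 3 × 16 × 5 × 20 × 31 × 45 = 6696000
GM = 6696000^(1/6) = 13.7289

GM = 13.7289


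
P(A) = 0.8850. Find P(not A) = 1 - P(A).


P(not A) = 1 - 0.8850 = 0.1150

P(not A) = 0.1150


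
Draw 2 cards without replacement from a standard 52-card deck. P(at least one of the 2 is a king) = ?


P(at least one) = 1 - P(none)
P(none) = (48/52) × (47/51) = 0.850679
P(at least one) = 1 - 0.850679 = 0.1493

P = 0.1493


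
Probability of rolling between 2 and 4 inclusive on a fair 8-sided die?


Favorable outcomes (2 ≤ roll ≤ 4): 3
Total outcomes = 8
P = 3/8 = 0.3750

P = 0.3750


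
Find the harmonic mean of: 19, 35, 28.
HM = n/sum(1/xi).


Sum of reciprocals = 1/19 + 1/35 + 1/28 = 0.116917
HM = 3/0.116917 = 25.6592

HM = 25.6592


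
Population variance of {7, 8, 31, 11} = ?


Mean = 14.2500
Squared deviations: 52.5625, 39.0625, 280.5625, 10.5625
Sum = 382.7500
Variance = 382.7500/4 = 95.6875

Variance = 95.6875


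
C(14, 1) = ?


C(14,1) = 14!/(1! × 13!)
= 87178291200/(1 × 6227020800)
= 14

C(14,1) = 14


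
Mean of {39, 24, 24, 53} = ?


Sum = 39 + 24 + 24 + 53 = 140
n = 4
Mean = 140/4 = 35.0000

Mean = 35.0000


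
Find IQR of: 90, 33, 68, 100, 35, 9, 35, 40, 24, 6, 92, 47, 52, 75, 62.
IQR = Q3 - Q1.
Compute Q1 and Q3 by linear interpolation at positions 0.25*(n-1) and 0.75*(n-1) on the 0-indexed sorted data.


Sorted: 6, 9, 24, 33, 35, 35, 40, 47, 52, 62, 68, 75, 90, 92, 100
Q1 (25th %ile) = 34.0000
Q3 (75th %ile) = 71.5000
IQR = 71.5000 - 34.0000 = 37.5000

IQR = 37.5000


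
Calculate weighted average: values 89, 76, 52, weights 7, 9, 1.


Numerator = 89*7 + 76*9 + 52*1 = 1359
Denominator = 7 + 9 + 1 = 17
WM = 1359/17 = 79.9412

WM = 79.9412


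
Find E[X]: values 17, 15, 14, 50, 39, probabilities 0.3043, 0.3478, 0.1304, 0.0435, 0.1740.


E[X] = 17*0.3043 + 15*0.3478 + 14*0.1304 + 50*0.0435 + 39*0.1740
= 5.1731 + 5.2170 + 1.8256 + 2.1750 + 6.7860
= 21.1767

E[X] = 21.1767


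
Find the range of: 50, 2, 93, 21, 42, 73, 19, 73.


Max = 93, Min = 2
Range = 93 - 2 = 91

Range = 91


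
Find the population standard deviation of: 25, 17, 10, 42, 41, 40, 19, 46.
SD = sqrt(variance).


Mean = 30.0000
Variance = 167.0000
SD = sqrt(167.0000) = 12.9228

SD = 12.9228


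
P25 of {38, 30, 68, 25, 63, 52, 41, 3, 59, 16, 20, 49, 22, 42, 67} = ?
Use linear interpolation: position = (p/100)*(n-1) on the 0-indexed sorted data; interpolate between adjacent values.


Sorted: 3, 16, 20, 22, 25, 30, 38, 41, 42, 49, 52, 59, 63, 67, 68
n = 15
Index = 25/100 * 14 = 3.5000
Lower = data[3] = 22, Upper = data[4] = 25
P25 = 22 + 0.5000*(3) = 23.5000

P25 = 23.5000
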